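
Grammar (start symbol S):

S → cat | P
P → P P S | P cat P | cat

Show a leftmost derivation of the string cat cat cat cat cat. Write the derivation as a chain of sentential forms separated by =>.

S => P => P cat P => P cat P cat P => cat cat P cat P => cat cat cat cat P => cat cat cat cat cat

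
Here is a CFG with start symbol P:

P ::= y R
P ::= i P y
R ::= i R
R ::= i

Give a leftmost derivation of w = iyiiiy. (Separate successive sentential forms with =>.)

P => iPy   [P ::= i P y]
iPy => iyRy   [P ::= y R]
iyRy => iyiRy   [R ::= i R]
iyiRy => iyiiRy   [R ::= i R]
iyiiRy => iyiiiy   [R ::= i]

P => iPy => iyRy => iyiRy => iyiiRy => iyiiiy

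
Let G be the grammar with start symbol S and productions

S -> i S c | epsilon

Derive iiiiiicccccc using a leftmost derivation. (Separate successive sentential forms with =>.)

S => iSc   [S -> i S c]
iSc => iiScc   [S -> i S c]
iiScc => iiiSccc   [S -> i S c]
iiiSccc => iiiiScccc   [S -> i S c]
iiiiScccc => iiiiiSccccc   [S -> i S c]
iiiiiSccccc => iiiiiiScccccc   [S -> i S c]
iiiiiiScccccc => iiiiiicccccc   [S -> epsilon]

S => iSc => iiScc => iiiSccc => iiiiScccc => iiiiiSccccc => iiiiiiScccccc => iiiiiicccccc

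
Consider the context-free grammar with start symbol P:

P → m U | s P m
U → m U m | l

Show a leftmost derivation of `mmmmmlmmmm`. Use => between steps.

P => mU => mmUm => mmmUmm => mmmmUmmm => mmmmmUmmmm => mmmmmlmmmm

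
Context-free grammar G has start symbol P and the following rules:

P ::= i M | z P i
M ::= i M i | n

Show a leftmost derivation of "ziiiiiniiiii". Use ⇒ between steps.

P ⇒ zPi ⇒ ziMi ⇒ ziiMii ⇒ ziiiMiii ⇒ ziiiiMiiii ⇒ ziiiiiMiiiii ⇒ ziiiiiniiiii

P ⇒ zPi   [P ::= z P i]
zPi ⇒ ziMi   [P ::= i M]
ziMi ⇒ ziiMii   [M ::= i M i]
ziiMii ⇒ ziiiMiii   [M ::= i M i]
ziiiMiii ⇒ ziiiiMiiii   [M ::= i M i]
ziiiiMiiii ⇒ ziiiiiMiiiii   [M ::= i M i]
ziiiiiMiiiii ⇒ ziiiiiniiiii   [M ::= n]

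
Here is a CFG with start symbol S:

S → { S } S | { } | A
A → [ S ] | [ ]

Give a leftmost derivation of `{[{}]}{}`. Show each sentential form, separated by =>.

S=>{S}S=>{A}S=>{[S]}S=>{[{}]}S=>{[{}]}{}

S => {S}S   [S → { S } S]
{S}S => {A}S   [S → A]
{A}S => {[S]}S   [A → [ S ]]
{[S]}S => {[{}]}S   [S → { }]
{[{}]}S => {[{}]}{}   [S → { }]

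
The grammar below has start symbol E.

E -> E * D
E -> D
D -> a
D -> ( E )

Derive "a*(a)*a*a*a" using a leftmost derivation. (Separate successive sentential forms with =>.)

E => E*D   [E -> E * D]
E*D => E*D*D   [E -> E * D]
E*D*D => E*D*D*D   [E -> E * D]
E*D*D*D => E*D*D*D*D   [E -> E * D]
E*D*D*D*D => D*D*D*D*D   [E -> D]
D*D*D*D*D => a*D*D*D*D   [D -> a]
a*D*D*D*D => a*(E)*D*D*D   [D -> ( E )]
a*(E)*D*D*D => a*(D)*D*D*D   [E -> D]
a*(D)*D*D*D => a*(a)*D*D*D   [D -> a]
a*(a)*D*D*D => a*(a)*a*D*D   [D -> a]
a*(a)*a*D*D => a*(a)*a*a*D   [D -> a]
a*(a)*a*a*D => a*(a)*a*a*a   [D -> a]

E=>E*D=>E*D*D=>E*D*D*D=>E*D*D*D*D=>D*D*D*D*D=>a*D*D*D*D=>a*(E)*D*D*D=>a*(D)*D*D*D=>a*(a)*D*D*D=>a*(a)*a*D*D=>a*(a)*a*a*D=>a*(a)*a*a*a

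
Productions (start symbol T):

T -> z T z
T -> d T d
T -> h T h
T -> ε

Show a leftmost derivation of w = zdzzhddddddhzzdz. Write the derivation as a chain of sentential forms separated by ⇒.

T ⇒ zTz ⇒ zdTdz ⇒ zdzTzdz ⇒ zdzzTzzdz ⇒ zdzzhThzzdz ⇒ zdzzhdTdhzzdz ⇒ zdzzhddTddhzzdz ⇒ zdzzhdddTdddhzzdz ⇒ zdzzhddddddhzzdz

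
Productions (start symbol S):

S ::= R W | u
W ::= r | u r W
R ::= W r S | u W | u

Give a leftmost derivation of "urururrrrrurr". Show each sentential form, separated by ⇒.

S ⇒ RW ⇒ WrSW ⇒ urWrSW ⇒ ururWrSW ⇒ urururWrSW ⇒ urururrrSW ⇒ urururrrRWW ⇒ urururrrWrSWW ⇒ urururrrrrSWW ⇒ urururrrrruWW ⇒ urururrrrrurW ⇒ urururrrrrurr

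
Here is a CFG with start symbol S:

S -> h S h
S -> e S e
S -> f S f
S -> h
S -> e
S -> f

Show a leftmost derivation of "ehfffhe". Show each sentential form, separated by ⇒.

S ⇒ eSe   [S -> e S e]
eSe ⇒ ehShe   [S -> h S h]
ehShe ⇒ ehfSfhe   [S -> f S f]
ehfSfhe ⇒ ehfffhe   [S -> f]

S ⇒ eSe ⇒ ehShe ⇒ ehfSfhe ⇒ ehfffhe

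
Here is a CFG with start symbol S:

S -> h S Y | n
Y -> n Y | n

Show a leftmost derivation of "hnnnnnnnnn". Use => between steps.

S => hSY => hnY => hnnY => hnnnY => hnnnnY => hnnnnnY => hnnnnnnY => hnnnnnnnY => hnnnnnnnnY => hnnnnnnnnn

S => hSY   [S -> h S Y]
hSY => hnY   [S -> n]
hnY => hnnY   [Y -> n Y]
hnnY => hnnnY   [Y -> n Y]
hnnnY => hnnnnY   [Y -> n Y]
hnnnnY => hnnnnnY   [Y -> n Y]
hnnnnnY => hnnnnnnY   [Y -> n Y]
hnnnnnnY => hnnnnnnnY   [Y -> n Y]
hnnnnnnnY => hnnnnnnnnY   [Y -> n Y]
hnnnnnnnnY => hnnnnnnnnn   [Y -> n]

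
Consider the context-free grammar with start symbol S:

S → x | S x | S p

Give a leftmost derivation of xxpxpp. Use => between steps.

S => Sp => Spp => Sxpp => Spxpp => Sxpxpp => xxpxpp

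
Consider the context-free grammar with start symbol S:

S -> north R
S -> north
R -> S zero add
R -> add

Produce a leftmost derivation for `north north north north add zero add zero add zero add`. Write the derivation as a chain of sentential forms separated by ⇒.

S ⇒ north R ⇒ north S zero add ⇒ north north R zero add ⇒ north north S zero add zero add ⇒ north north north R zero add zero add ⇒ north north north S zero add zero add zero add ⇒ north north north north R zero add zero add zero add ⇒ north north north north add zero add zero add zero add

S ⇒ north R   [S -> north R]
north R ⇒ north S zero add   [R -> S zero add]
north S zero add ⇒ north north R zero add   [S -> north R]
north north R zero add ⇒ north north S zero add zero add   [R -> S zero add]
north north S zero add zero add ⇒ north north north R zero add zero add   [S -> north R]
north north north R zero add zero add ⇒ north north north S zero add zero add zero add   [R -> S zero add]
north north north S zero add zero add zero add ⇒ north north north north R zero add zero add zero add   [S -> north R]
north north north north R zero add zero add zero add ⇒ north north north north add zero add zero add zero add   [R -> add]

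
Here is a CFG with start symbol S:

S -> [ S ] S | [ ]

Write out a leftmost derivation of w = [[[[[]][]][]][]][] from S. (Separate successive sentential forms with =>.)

S=>[S]S=>[[S]S]S=>[[[S]S]S]S=>[[[[S]S]S]S]S=>[[[[[]]S]S]S]S=>[[[[[]][]]S]S]S=>[[[[[]][]][]]S]S=>[[[[[]][]][]][]]S=>[[[[[]][]][]][]][]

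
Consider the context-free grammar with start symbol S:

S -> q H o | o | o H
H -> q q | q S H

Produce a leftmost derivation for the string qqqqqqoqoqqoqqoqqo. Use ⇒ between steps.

S⇒qHo⇒qqSHo⇒qqqHoHo⇒qqqqSHoHo⇒qqqqqHoHoHo⇒qqqqqqSHoHoHo⇒qqqqqqoHoHoHo⇒qqqqqqoqSHoHoHo⇒qqqqqqoqoHoHoHo⇒qqqqqqoqoqqoHoHo⇒qqqqqqoqoqqoqqoHo⇒qqqqqqoqoqqoqqoqqo

S ⇒ qHo   [S -> q H o]
qHo ⇒ qqSHo   [H -> q S H]
qqSHo ⇒ qqqHoHo   [S -> q H o]
qqqHoHo ⇒ qqqqSHoHo   [H -> q S H]
qqqqSHoHo ⇒ qqqqqHoHoHo   [S -> q H o]
qqqqqHoHoHo ⇒ qqqqqqSHoHoHo   [H -> q S H]
qqqqqqSHoHoHo ⇒ qqqqqqoHoHoHo   [S -> o]
qqqqqqoHoHoHo ⇒ qqqqqqoqSHoHoHo   [H -> q S H]
qqqqqqoqSHoHoHo ⇒ qqqqqqoqoHoHoHo   [S -> o]
qqqqqqoqoHoHoHo ⇒ qqqqqqoqoqqoHoHo   [H -> q q]
qqqqqqoqoqqoHoHo ⇒ qqqqqqoqoqqoqqoHo   [H -> q q]
qqqqqqoqoqqoqqoHo ⇒ qqqqqqoqoqqoqqoqqo   [H -> q q]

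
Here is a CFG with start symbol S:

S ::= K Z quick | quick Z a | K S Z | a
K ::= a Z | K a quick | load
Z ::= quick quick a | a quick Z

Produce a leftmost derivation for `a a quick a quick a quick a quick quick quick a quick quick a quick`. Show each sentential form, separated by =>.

S => K Z quick => a Z Z quick => a a quick Z Z quick => a a quick a quick Z Z quick => a a quick a quick a quick Z Z quick => a a quick a quick a quick a quick Z Z quick => a a quick a quick a quick a quick quick quick a Z quick => a a quick a quick a quick a quick quick quick a quick quick a quick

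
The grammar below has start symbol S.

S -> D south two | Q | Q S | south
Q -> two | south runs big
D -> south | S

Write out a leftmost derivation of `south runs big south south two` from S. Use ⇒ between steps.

S ⇒ Q S ⇒ south runs big S ⇒ south runs big D south two ⇒ south runs big south south two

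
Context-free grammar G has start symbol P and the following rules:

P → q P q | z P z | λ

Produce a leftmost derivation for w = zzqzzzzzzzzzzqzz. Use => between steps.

P=>zPz=>zzPzz=>zzqPqzz=>zzqzPzqzz=>zzqzzPzzqzz=>zzqzzzPzzzqzz=>zzqzzzzPzzzzqzz=>zzqzzzzzPzzzzzqzz=>zzqzzzzzzzzzzqzz

P => zPz   [P → z P z]
zPz => zzPzz   [P → z P z]
zzPzz => zzqPqzz   [P → q P q]
zzqPqzz => zzqzPzqzz   [P → z P z]
zzqzPzqzz => zzqzzPzzqzz   [P → z P z]
zzqzzPzzqzz => zzqzzzPzzzqzz   [P → z P z]
zzqzzzPzzzqzz => zzqzzzzPzzzzqzz   [P → z P z]
zzqzzzzPzzzzqzz => zzqzzzzzPzzzzzqzz   [P → z P z]
zzqzzzzzPzzzzzqzz => zzqzzzzzzzzzzqzz   [P → λ]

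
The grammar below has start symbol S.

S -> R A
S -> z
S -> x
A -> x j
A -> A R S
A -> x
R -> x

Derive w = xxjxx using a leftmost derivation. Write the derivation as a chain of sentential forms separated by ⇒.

S⇒RA⇒xA⇒xARS⇒xxjRS⇒xxjxS⇒xxjxx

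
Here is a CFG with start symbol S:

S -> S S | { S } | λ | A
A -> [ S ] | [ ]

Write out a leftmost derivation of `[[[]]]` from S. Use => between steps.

S => A => [S] => [A] => [[S]] => [[SS]] => [[AS]] => [[[S]S]] => [[[]S]] => [[[]]]

S => A   [S -> A]
A => [S]   [A -> [ S ]]
[S] => [A]   [S -> A]
[A] => [[S]]   [A -> [ S ]]
[[S]] => [[SS]]   [S -> S S]
[[SS]] => [[AS]]   [S -> A]
[[AS]] => [[[S]S]]   [A -> [ S ]]
[[[S]S]] => [[[]S]]   [S -> λ]
[[[]S]] => [[[]]]   [S -> λ]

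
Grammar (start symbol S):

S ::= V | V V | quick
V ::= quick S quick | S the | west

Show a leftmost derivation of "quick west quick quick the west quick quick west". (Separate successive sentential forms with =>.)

S => V V   [S ::= V V]
V V => quick S quick V   [V ::= quick S quick]
quick S quick V => quick V V quick V   [S ::= V V]
quick V V quick V => quick west V quick V   [V ::= west]
quick west V quick V => quick west quick S quick quick V   [V ::= quick S quick]
quick west quick S quick quick V => quick west quick V V quick quick V   [S ::= V V]
quick west quick V V quick quick V => quick west quick S the V quick quick V   [V ::= S the]
quick west quick S the V quick quick V => quick west quick quick the V quick quick V   [S ::= quick]
quick west quick quick the V quick quick V => quick west quick quick the west quick quick V   [V ::= west]
quick west quick quick the west quick quick V => quick west quick quick the west quick quick west   [V ::= west]

S => V V => quick S quick V => quick V V quick V => quick west V quick V => quick west quick S quick quick V => quick west quick V V quick quick V => quick west quick S the V quick quick V => quick west quick quick the V quick quick V => quick west quick quick the west quick quick V => quick west quick quick the west quick quick west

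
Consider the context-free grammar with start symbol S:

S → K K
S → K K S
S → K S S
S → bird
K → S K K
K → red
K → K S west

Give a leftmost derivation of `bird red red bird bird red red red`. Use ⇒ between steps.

S ⇒ K K   [S → K K]
K K ⇒ S K K K   [K → S K K]
S K K K ⇒ K S S K K K   [S → K S S]
K S S K K K ⇒ S K K S S K K K   [K → S K K]
S K K S S K K K ⇒ bird K K S S K K K   [S → bird]
bird K K S S K K K ⇒ bird red K S S K K K   [K → red]
bird red K S S K K K ⇒ bird red red S S K K K   [K → red]
bird red red S S K K K ⇒ bird red red bird S K K K   [S → bird]
bird red red bird S K K K ⇒ bird red red bird bird K K K   [S → bird]
bird red red bird bird K K K ⇒ bird red red bird bird red K K   [K → red]
bird red red bird bird red K K ⇒ bird red red bird bird red red K   [K → red]
bird red red bird bird red red K ⇒ bird red red bird bird red red red   [K → red]

S ⇒ K K ⇒ S K K K ⇒ K S S K K K ⇒ S K K S S K K K ⇒ bird K K S S K K K ⇒ bird red K S S K K K ⇒ bird red red S S K K K ⇒ bird red red bird S K K K ⇒ bird red red bird bird K K K ⇒ bird red red bird bird red K K ⇒ bird red red bird bird red red K ⇒ bird red red bird bird red red red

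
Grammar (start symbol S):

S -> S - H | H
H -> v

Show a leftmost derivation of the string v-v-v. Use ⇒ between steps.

S ⇒ S-H ⇒ S-H-H ⇒ H-H-H ⇒ v-H-H ⇒ v-v-H ⇒ v-v-v

S ⇒ S-H   [S -> S - H]
S-H ⇒ S-H-H   [S -> S - H]
S-H-H ⇒ H-H-H   [S -> H]
H-H-H ⇒ v-H-H   [H -> v]
v-H-H ⇒ v-v-H   [H -> v]
v-v-H ⇒ v-v-v   [H -> v]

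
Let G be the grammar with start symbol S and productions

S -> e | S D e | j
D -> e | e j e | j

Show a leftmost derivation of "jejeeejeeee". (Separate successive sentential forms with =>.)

S => SDe   [S -> S D e]
SDe => SDeDe   [S -> S D e]
SDeDe => SDeDeDe   [S -> S D e]
SDeDeDe => jDeDeDe   [S -> j]
jDeDeDe => jejeeDeDe   [D -> e j e]
jejeeDeDe => jejeeejeeDe   [D -> e j e]
jejeeejeeDe => jejeeejeeee   [D -> e]

S => SDe => SDeDe => SDeDeDe => jDeDeDe => jejeeDeDe => jejeeejeeDe => jejeeejeeee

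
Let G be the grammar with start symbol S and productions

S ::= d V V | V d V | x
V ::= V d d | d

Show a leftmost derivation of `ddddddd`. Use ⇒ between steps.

S ⇒ VdV ⇒ ddV ⇒ ddVdd ⇒ ddVdddd ⇒ ddddddd

S ⇒ VdV   [S ::= V d V]
VdV ⇒ ddV   [V ::= d]
ddV ⇒ ddVdd   [V ::= V d d]
ddVdd ⇒ ddVdddd   [V ::= V d d]
ddVdddd ⇒ ddddddd   [V ::= d]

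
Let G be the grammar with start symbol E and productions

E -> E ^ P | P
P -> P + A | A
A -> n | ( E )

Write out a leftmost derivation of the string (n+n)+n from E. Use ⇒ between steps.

E ⇒ P ⇒ P+A ⇒ A+A ⇒ (E)+A ⇒ (P)+A ⇒ (P+A)+A ⇒ (A+A)+A ⇒ (n+A)+A ⇒ (n+n)+A ⇒ (n+n)+n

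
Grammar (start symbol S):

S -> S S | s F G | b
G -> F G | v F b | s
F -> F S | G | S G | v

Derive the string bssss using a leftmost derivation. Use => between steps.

S => SS   [S -> S S]
SS => bS   [S -> b]
bS => bsFG   [S -> s F G]
bsFG => bsGG   [F -> G]
bsGG => bsFGG   [G -> F G]
bsFGG => bsGGG   [F -> G]
bsGGG => bssGG   [G -> s]
bssGG => bsssG   [G -> s]
bsssG => bssss   [G -> s]

S=>SS=>bS=>bsFG=>bsGG=>bsFGG=>bsGGG=>bssGG=>bsssG=>bssss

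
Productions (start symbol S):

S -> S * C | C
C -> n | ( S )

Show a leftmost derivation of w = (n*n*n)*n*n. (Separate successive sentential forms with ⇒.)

S ⇒ S*C ⇒ S*C*C ⇒ C*C*C ⇒ (S)*C*C ⇒ (S*C)*C*C ⇒ (S*C*C)*C*C ⇒ (C*C*C)*C*C ⇒ (n*C*C)*C*C ⇒ (n*n*C)*C*C ⇒ (n*n*n)*C*C ⇒ (n*n*n)*n*C ⇒ (n*n*n)*n*n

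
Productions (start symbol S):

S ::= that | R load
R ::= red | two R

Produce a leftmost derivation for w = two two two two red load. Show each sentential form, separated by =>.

S => R load   [S ::= R load]
R load => two R load   [R ::= two R]
two R load => two two R load   [R ::= two R]
two two R load => two two two R load   [R ::= two R]
two two two R load => two two two two R load   [R ::= two R]
two two two two R load => two two two two red load   [R ::= red]

S => R load => two R load => two two R load => two two two R load => two two two two R load => two two two two red load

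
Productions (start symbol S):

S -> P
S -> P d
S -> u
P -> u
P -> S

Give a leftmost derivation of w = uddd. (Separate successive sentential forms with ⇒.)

S ⇒ Pd ⇒ Sd ⇒ Pdd ⇒ Sdd ⇒ Pddd ⇒ Sddd ⇒ uddd

S ⇒ Pd   [S -> P d]
Pd ⇒ Sd   [P -> S]
Sd ⇒ Pdd   [S -> P d]
Pdd ⇒ Sdd   [P -> S]
Sdd ⇒ Pddd   [S -> P d]
Pddd ⇒ Sddd   [P -> S]
Sddd ⇒ uddd   [S -> u]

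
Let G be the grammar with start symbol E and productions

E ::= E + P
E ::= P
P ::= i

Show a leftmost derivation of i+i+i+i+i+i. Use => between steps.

E => E+P => E+P+P => E+P+P+P => E+P+P+P+P => E+P+P+P+P+P => P+P+P+P+P+P => i+P+P+P+P+P => i+i+P+P+P+P => i+i+i+P+P+P => i+i+i+i+P+P => i+i+i+i+i+P => i+i+i+i+i+i

E => E+P   [E ::= E + P]
E+P => E+P+P   [E ::= E + P]
E+P+P => E+P+P+P   [E ::= E + P]
E+P+P+P => E+P+P+P+P   [E ::= E + P]
E+P+P+P+P => E+P+P+P+P+P   [E ::= E + P]
E+P+P+P+P+P => P+P+P+P+P+P   [E ::= P]
P+P+P+P+P+P => i+P+P+P+P+P   [P ::= i]
i+P+P+P+P+P => i+i+P+P+P+P   [P ::= i]
i+i+P+P+P+P => i+i+i+P+P+P   [P ::= i]
i+i+i+P+P+P => i+i+i+i+P+P   [P ::= i]
i+i+i+i+P+P => i+i+i+i+i+P   [P ::= i]
i+i+i+i+i+P => i+i+i+i+i+i   [P ::= i]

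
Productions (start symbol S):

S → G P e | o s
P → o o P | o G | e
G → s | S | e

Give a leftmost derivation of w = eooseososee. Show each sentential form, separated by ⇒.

S⇒GPe⇒SPe⇒GPePe⇒ePePe⇒eoGePe⇒eoSePe⇒eoosePe⇒eooseoGe⇒eooseoSe⇒eooseoGPee⇒eooseosPee⇒eooseosoGee⇒eooseososee

S ⇒ GPe   [S → G P e]
GPe ⇒ SPe   [G → S]
SPe ⇒ GPePe   [S → G P e]
GPePe ⇒ ePePe   [G → e]
ePePe ⇒ eoGePe   [P → o G]
eoGePe ⇒ eoSePe   [G → S]
eoSePe ⇒ eoosePe   [S → o s]
eoosePe ⇒ eooseoGe   [P → o G]
eooseoGe ⇒ eooseoSe   [G → S]
eooseoSe ⇒ eooseoGPee   [S → G P e]
eooseoGPee ⇒ eooseosPee   [G → s]
eooseosPee ⇒ eooseosoGee   [P → o G]
eooseosoGee ⇒ eooseososee   [G → s]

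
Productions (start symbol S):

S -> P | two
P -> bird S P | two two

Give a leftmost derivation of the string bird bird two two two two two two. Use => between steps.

S => P => bird S P => bird P P => bird bird S P P => bird bird P P P => bird bird two two P P => bird bird two two two two P => bird bird two two two two two two

S => P   [S -> P]
P => bird S P   [P -> bird S P]
bird S P => bird P P   [S -> P]
bird P P => bird bird S P P   [P -> bird S P]
bird bird S P P => bird bird P P P   [S -> P]
bird bird P P P => bird bird two two P P   [P -> two two]
bird bird two two P P => bird bird two two two two P   [P -> two two]
bird bird two two two two P => bird bird two two two two two two   [P -> two two]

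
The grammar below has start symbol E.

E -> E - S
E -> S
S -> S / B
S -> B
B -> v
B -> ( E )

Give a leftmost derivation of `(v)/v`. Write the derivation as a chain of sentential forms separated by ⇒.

E ⇒ S ⇒ S/B ⇒ B/B ⇒ (E)/B ⇒ (S)/B ⇒ (B)/B ⇒ (v)/B ⇒ (v)/v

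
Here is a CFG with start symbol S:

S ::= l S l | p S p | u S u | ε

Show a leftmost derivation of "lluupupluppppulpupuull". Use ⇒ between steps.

S ⇒ lSl   [S ::= l S l]
lSl ⇒ llSll   [S ::= l S l]
llSll ⇒ lluSull   [S ::= u S u]
lluSull ⇒ lluuSuull   [S ::= u S u]
lluuSuull ⇒ lluupSpuull   [S ::= p S p]
lluupSpuull ⇒ lluupuSupuull   [S ::= u S u]
lluupuSupuull ⇒ lluupupSpupuull   [S ::= p S p]
lluupupSpupuull ⇒ lluupuplSlpupuull   [S ::= l S l]
lluupuplSlpupuull ⇒ lluupupluSulpupuull   [S ::= u S u]
lluupupluSulpupuull ⇒ lluupuplupSpulpupuull   [S ::= p S p]
lluupuplupSpulpupuull ⇒ lluupupluppSppulpupuull   [S ::= p S p]
lluupupluppSppulpupuull ⇒ lluupupluppppulpupuull   [S ::= ε]

S ⇒ lSl ⇒ llSll ⇒ lluSull ⇒ lluuSuull ⇒ lluupSpuull ⇒ lluupuSupuull ⇒ lluupupSpupuull ⇒ lluupuplSlpupuull ⇒ lluupupluSulpupuull ⇒ lluupuplupSpulpupuull ⇒ lluupupluppSppulpupuull ⇒ lluupupluppppulpupuull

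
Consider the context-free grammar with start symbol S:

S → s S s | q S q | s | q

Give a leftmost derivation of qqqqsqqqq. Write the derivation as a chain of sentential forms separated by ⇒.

S⇒qSq⇒qqSqq⇒qqqSqqq⇒qqqqSqqqq⇒qqqqsqqqq

S ⇒ qSq   [S → q S q]
qSq ⇒ qqSqq   [S → q S q]
qqSqq ⇒ qqqSqqq   [S → q S q]
qqqSqqq ⇒ qqqqSqqqq   [S → q S q]
qqqqSqqqq ⇒ qqqqsqqqq   [S → s]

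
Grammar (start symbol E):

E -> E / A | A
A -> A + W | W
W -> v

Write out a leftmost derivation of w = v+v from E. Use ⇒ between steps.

E⇒A⇒A+W⇒W+W⇒v+W⇒v+v

E ⇒ A   [E -> A]
A ⇒ A+W   [A -> A + W]
A+W ⇒ W+W   [A -> W]
W+W ⇒ v+W   [W -> v]
v+W ⇒ v+v   [W -> v]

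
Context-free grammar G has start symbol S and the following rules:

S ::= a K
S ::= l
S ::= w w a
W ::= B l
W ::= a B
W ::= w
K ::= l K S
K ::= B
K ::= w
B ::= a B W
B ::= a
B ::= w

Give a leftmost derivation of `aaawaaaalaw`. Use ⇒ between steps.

S ⇒ aK ⇒ aB ⇒ aaBW ⇒ aaaBWW ⇒ aaawWW ⇒ aaawBlW ⇒ aaawaBWlW ⇒ aaawaaWlW ⇒ aaawaaaBlW ⇒ aaawaaaalW ⇒ aaawaaaalaB ⇒ aaawaaaalaw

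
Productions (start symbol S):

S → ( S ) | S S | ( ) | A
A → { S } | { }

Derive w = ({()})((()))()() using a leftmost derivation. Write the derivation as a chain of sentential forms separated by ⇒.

S ⇒ SS   [S → S S]
SS ⇒ SSS   [S → S S]
SSS ⇒ SSSS   [S → S S]
SSSS ⇒ (S)SSS   [S → ( S )]
(S)SSS ⇒ (A)SSS   [S → A]
(A)SSS ⇒ ({S})SSS   [A → { S }]
({S})SSS ⇒ ({()})SSS   [S → ( )]
({()})SSS ⇒ ({()})(S)SS   [S → ( S )]
({()})(S)SS ⇒ ({()})((S))SS   [S → ( S )]
({()})((S))SS ⇒ ({()})((()))SS   [S → ( )]
({()})((()))SS ⇒ ({()})((()))()S   [S → ( )]
({()})((()))()S ⇒ ({()})((()))()()   [S → ( )]

S ⇒ SS ⇒ SSS ⇒ SSSS ⇒ (S)SSS ⇒ (A)SSS ⇒ ({S})SSS ⇒ ({()})SSS ⇒ ({()})(S)SS ⇒ ({()})((S))SS ⇒ ({()})((()))SS ⇒ ({()})((()))()S ⇒ ({()})((()))()()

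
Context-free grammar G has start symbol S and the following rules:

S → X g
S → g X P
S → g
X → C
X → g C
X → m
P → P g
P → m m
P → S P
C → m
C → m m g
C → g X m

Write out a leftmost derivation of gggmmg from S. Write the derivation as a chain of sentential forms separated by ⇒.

S ⇒ Xg ⇒ gCg ⇒ ggXmg ⇒ gggCmg ⇒ gggmmg

S ⇒ Xg   [S → X g]
Xg ⇒ gCg   [X → g C]
gCg ⇒ ggXmg   [C → g X m]
ggXmg ⇒ gggCmg   [X → g C]
gggCmg ⇒ gggmmg   [C → m]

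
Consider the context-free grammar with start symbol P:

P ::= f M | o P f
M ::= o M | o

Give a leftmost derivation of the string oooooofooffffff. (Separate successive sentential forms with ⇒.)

P ⇒ oPf ⇒ ooPff ⇒ oooPfff ⇒ ooooPffff ⇒ oooooPfffff ⇒ ooooooPffffff ⇒ oooooofMffffff ⇒ oooooofoMffffff ⇒ oooooofooffffff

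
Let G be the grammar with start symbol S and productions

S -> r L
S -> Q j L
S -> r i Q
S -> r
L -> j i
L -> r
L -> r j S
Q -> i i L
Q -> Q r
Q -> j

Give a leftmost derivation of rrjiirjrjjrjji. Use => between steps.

S => rL   [S -> r L]
rL => rrjS   [L -> r j S]
rrjS => rrjQjL   [S -> Q j L]
rrjQjL => rrjiiLjL   [Q -> i i L]
rrjiiLjL => rrjiirjL   [L -> r]
rrjiirjL => rrjiirjrjS   [L -> r j S]
rrjiirjrjS => rrjiirjrjQjL   [S -> Q j L]
rrjiirjrjQjL => rrjiirjrjQrjL   [Q -> Q r]
rrjiirjrjQrjL => rrjiirjrjjrjL   [Q -> j]
rrjiirjrjjrjL => rrjiirjrjjrjji   [L -> j i]

S=>rL=>rrjS=>rrjQjL=>rrjiiLjL=>rrjiirjL=>rrjiirjrjS=>rrjiirjrjQjL=>rrjiirjrjQrjL=>rrjiirjrjjrjL=>rrjiirjrjjrjji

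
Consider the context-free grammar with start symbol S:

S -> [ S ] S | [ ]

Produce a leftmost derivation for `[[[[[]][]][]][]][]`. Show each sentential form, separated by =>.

S=>[S]S=>[[S]S]S=>[[[S]S]S]S=>[[[[S]S]S]S]S=>[[[[[]]S]S]S]S=>[[[[[]][]]S]S]S=>[[[[[]][]][]]S]S=>[[[[[]][]][]][]]S=>[[[[[]][]][]][]][]

S => [S]S   [S -> [ S ] S]
[S]S => [[S]S]S   [S -> [ S ] S]
[[S]S]S => [[[S]S]S]S   [S -> [ S ] S]
[[[S]S]S]S => [[[[S]S]S]S]S   [S -> [ S ] S]
[[[[S]S]S]S]S => [[[[[]]S]S]S]S   [S -> [ ]]
[[[[[]]S]S]S]S => [[[[[]][]]S]S]S   [S -> [ ]]
[[[[[]][]]S]S]S => [[[[[]][]][]]S]S   [S -> [ ]]
[[[[[]][]][]]S]S => [[[[[]][]][]][]]S   [S -> [ ]]
[[[[[]][]][]][]]S => [[[[[]][]][]][]][]   [S -> [ ]]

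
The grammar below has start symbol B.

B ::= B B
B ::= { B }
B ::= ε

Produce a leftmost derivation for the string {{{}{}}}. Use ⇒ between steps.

B ⇒ {B}   [B ::= { B }]
{B} ⇒ {{B}}   [B ::= { B }]
{{B}} ⇒ {{BB}}   [B ::= B B]
{{BB}} ⇒ {{{B}B}}   [B ::= { B }]
{{{B}B}} ⇒ {{{}B}}   [B ::= ε]
{{{}B}} ⇒ {{{}{B}}}   [B ::= { B }]
{{{}{B}}} ⇒ {{{}{}}}   [B ::= ε]

B⇒{B}⇒{{B}}⇒{{BB}}⇒{{{B}B}}⇒{{{}B}}⇒{{{}{B}}}⇒{{{}{}}}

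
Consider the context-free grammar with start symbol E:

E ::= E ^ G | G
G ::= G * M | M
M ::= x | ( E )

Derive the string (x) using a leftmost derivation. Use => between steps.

E => G => M => (E) => (G) => (M) => (x)

E => G   [E ::= G]
G => M   [G ::= M]
M => (E)   [M ::= ( E )]
(E) => (G)   [E ::= G]
(G) => (M)   [G ::= M]
(M) => (x)   [M ::= x]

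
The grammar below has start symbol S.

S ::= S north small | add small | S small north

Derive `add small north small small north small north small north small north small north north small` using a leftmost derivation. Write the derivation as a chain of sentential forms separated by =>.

S => S north small   [S ::= S north small]
S north small => S small north north small   [S ::= S small north]
S small north north small => S small north small north north small   [S ::= S small north]
S small north small north north small => S small north small north small north north small   [S ::= S small north]
S small north small north small north north small => S small north small north small north small north north small   [S ::= S small north]
S small north small north small north small north north small => S small north small north small north small north small north north small   [S ::= S small north]
S small north small north small north small north small north north small => S north small small north small north small north small north small north north small   [S ::= S north small]
S north small small north small north small north small north small north north small => add small north small small north small north small north small north small north north small   [S ::= add small]

S => S north small => S small north north small => S small north small north north small => S small north small north small north north small => S small north small north small north small north north small => S small north small north small north small north small north north small => S north small small north small north small north small north small north north small => add small north small small north small north small north small north small north north small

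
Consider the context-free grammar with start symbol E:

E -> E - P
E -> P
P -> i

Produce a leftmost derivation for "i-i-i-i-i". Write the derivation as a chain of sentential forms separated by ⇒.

E ⇒ E-P   [E -> E - P]
E-P ⇒ E-P-P   [E -> E - P]
E-P-P ⇒ E-P-P-P   [E -> E - P]
E-P-P-P ⇒ E-P-P-P-P   [E -> E - P]
E-P-P-P-P ⇒ P-P-P-P-P   [E -> P]
P-P-P-P-P ⇒ i-P-P-P-P   [P -> i]
i-P-P-P-P ⇒ i-i-P-P-P   [P -> i]
i-i-P-P-P ⇒ i-i-i-P-P   [P -> i]
i-i-i-P-P ⇒ i-i-i-i-P   [P -> i]
i-i-i-i-P ⇒ i-i-i-i-i   [P -> i]

E ⇒ E-P ⇒ E-P-P ⇒ E-P-P-P ⇒ E-P-P-P-P ⇒ P-P-P-P-P ⇒ i-P-P-P-P ⇒ i-i-P-P-P ⇒ i-i-i-P-P ⇒ i-i-i-i-P ⇒ i-i-i-i-i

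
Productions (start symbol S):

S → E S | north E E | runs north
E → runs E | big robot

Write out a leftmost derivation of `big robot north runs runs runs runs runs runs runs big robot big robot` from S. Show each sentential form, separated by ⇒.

S ⇒ E S ⇒ big robot S ⇒ big robot north E E ⇒ big robot north runs E E ⇒ big robot north runs runs E E ⇒ big robot north runs runs runs E E ⇒ big robot north runs runs runs runs E E ⇒ big robot north runs runs runs runs runs E E ⇒ big robot north runs runs runs runs runs runs E E ⇒ big robot north runs runs runs runs runs runs runs E E ⇒ big robot north runs runs runs runs runs runs runs big robot E ⇒ big robot north runs runs runs runs runs runs runs big robot big robot

S ⇒ E S   [S → E S]
E S ⇒ big robot S   [E → big robot]
big robot S ⇒ big robot north E E   [S → north E E]
big robot north E E ⇒ big robot north runs E E   [E → runs E]
big robot north runs E E ⇒ big robot north runs runs E E   [E → runs E]
big robot north runs runs E E ⇒ big robot north runs runs runs E E   [E → runs E]
big robot north runs runs runs E E ⇒ big robot north runs runs runs runs E E   [E → runs E]
big robot north runs runs runs runs E E ⇒ big robot north runs runs runs runs runs E E   [E → runs E]
big robot north runs runs runs runs runs E E ⇒ big robot north runs runs runs runs runs runs E E   [E → runs E]
big robot north runs runs runs runs runs runs E E ⇒ big robot north runs runs runs runs runs runs runs E E   [E → runs E]
big robot north runs runs runs runs runs runs runs E E ⇒ big robot north runs runs runs runs runs runs runs big robot E   [E → big robot]
big robot north runs runs runs runs runs runs runs big robot E ⇒ big robot north runs runs runs runs runs runs runs big robot big robot   [E → big robot]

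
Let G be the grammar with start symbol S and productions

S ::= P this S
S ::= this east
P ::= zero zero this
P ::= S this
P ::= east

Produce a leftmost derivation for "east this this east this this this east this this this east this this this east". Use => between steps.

S => P this S => S this this S => P this S this this S => S this this S this this S => P this S this this S this this S => S this this S this this S this this S => P this S this this S this this S this this S => east this S this this S this this S this this S => east this this east this this S this this S this this S => east this this east this this this east this this S this this S => east this this east this this this east this this this east this this S => east this this east this this this east this this this east this this this east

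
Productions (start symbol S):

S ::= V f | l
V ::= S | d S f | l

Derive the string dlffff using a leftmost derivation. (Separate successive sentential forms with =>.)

S => Vf => Sf => Vff => dSfff => dVffff => dlffff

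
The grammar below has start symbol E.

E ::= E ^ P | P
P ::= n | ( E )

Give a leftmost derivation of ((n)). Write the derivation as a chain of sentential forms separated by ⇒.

E ⇒ P ⇒ (E) ⇒ (P) ⇒ ((E)) ⇒ ((P)) ⇒ ((n))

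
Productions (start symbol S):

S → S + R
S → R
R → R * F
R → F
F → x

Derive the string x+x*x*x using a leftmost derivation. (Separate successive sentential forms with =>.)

S=>S+R=>R+R=>F+R=>x+R=>x+R*F=>x+R*F*F=>x+F*F*F=>x+x*F*F=>x+x*x*F=>x+x*x*x

S => S+R   [S → S + R]
S+R => R+R   [S → R]
R+R => F+R   [R → F]
F+R => x+R   [F → x]
x+R => x+R*F   [R → R * F]
x+R*F => x+R*F*F   [R → R * F]
x+R*F*F => x+F*F*F   [R → F]
x+F*F*F => x+x*F*F   [F → x]
x+x*F*F => x+x*x*F   [F → x]
x+x*x*F => x+x*x*x   [F → x]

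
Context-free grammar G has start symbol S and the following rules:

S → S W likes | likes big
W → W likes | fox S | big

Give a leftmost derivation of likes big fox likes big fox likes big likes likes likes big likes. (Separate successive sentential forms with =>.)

S => S W likes => S W likes W likes => likes big W likes W likes => likes big W likes likes W likes => likes big fox S likes likes W likes => likes big fox S W likes likes likes W likes => likes big fox likes big W likes likes likes W likes => likes big fox likes big fox S likes likes likes W likes => likes big fox likes big fox likes big likes likes likes W likes => likes big fox likes big fox likes big likes likes likes big likes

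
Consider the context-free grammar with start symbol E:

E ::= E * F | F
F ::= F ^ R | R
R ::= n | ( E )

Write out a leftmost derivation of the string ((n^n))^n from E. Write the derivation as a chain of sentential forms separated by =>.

E => F => F^R => R^R => (E)^R => (F)^R => (R)^R => ((E))^R => ((F))^R => ((F^R))^R => ((R^R))^R => ((n^R))^R => ((n^n))^R => ((n^n))^n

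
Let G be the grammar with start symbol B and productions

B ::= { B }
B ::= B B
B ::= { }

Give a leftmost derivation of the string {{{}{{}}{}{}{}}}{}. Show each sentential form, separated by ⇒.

B ⇒ BB   [B ::= B B]
BB ⇒ {B}B   [B ::= { B }]
{B}B ⇒ {{B}}B   [B ::= { B }]
{{B}}B ⇒ {{BB}}B   [B ::= B B]
{{BB}}B ⇒ {{{}B}}B   [B ::= { }]
{{{}B}}B ⇒ {{{}BB}}B   [B ::= B B]
{{{}BB}}B ⇒ {{{}{B}B}}B   [B ::= { B }]
{{{}{B}B}}B ⇒ {{{}{{}}B}}B   [B ::= { }]
{{{}{{}}B}}B ⇒ {{{}{{}}BB}}B   [B ::= B B]
{{{}{{}}BB}}B ⇒ {{{}{{}}BBB}}B   [B ::= B B]
{{{}{{}}BBB}}B ⇒ {{{}{{}}{}BB}}B   [B ::= { }]
{{{}{{}}{}BB}}B ⇒ {{{}{{}}{}{}B}}B   [B ::= { }]
{{{}{{}}{}{}B}}B ⇒ {{{}{{}}{}{}{}}}B   [B ::= { }]
{{{}{{}}{}{}{}}}B ⇒ {{{}{{}}{}{}{}}}{}   [B ::= { }]

B ⇒ BB ⇒ {B}B ⇒ {{B}}B ⇒ {{BB}}B ⇒ {{{}B}}B ⇒ {{{}BB}}B ⇒ {{{}{B}B}}B ⇒ {{{}{{}}B}}B ⇒ {{{}{{}}BB}}B ⇒ {{{}{{}}BBB}}B ⇒ {{{}{{}}{}BB}}B ⇒ {{{}{{}}{}{}B}}B ⇒ {{{}{{}}{}{}{}}}B ⇒ {{{}{{}}{}{}{}}}{}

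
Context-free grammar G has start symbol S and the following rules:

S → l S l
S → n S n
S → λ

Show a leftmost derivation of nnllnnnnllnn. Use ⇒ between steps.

S ⇒ nSn ⇒ nnSnn ⇒ nnlSlnn ⇒ nnllSllnn ⇒ nnllnSnllnn ⇒ nnllnnSnnllnn ⇒ nnllnnnnllnn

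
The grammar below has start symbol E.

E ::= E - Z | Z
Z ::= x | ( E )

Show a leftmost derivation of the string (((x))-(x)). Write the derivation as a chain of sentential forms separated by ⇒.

E ⇒ Z   [E ::= Z]
Z ⇒ (E)   [Z ::= ( E )]
(E) ⇒ (E-Z)   [E ::= E - Z]
(E-Z) ⇒ (Z-Z)   [E ::= Z]
(Z-Z) ⇒ ((E)-Z)   [Z ::= ( E )]
((E)-Z) ⇒ ((Z)-Z)   [E ::= Z]
((Z)-Z) ⇒ (((E))-Z)   [Z ::= ( E )]
(((E))-Z) ⇒ (((Z))-Z)   [E ::= Z]
(((Z))-Z) ⇒ (((x))-Z)   [Z ::= x]
(((x))-Z) ⇒ (((x))-(E))   [Z ::= ( E )]
(((x))-(E)) ⇒ (((x))-(Z))   [E ::= Z]
(((x))-(Z)) ⇒ (((x))-(x))   [Z ::= x]

E ⇒ Z ⇒ (E) ⇒ (E-Z) ⇒ (Z-Z) ⇒ ((E)-Z) ⇒ ((Z)-Z) ⇒ (((E))-Z) ⇒ (((Z))-Z) ⇒ (((x))-Z) ⇒ (((x))-(E)) ⇒ (((x))-(Z)) ⇒ (((x))-(x))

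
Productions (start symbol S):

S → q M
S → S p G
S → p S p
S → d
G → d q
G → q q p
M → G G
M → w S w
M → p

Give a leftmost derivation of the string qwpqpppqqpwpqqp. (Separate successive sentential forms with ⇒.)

S ⇒ SpG ⇒ qMpG ⇒ qwSwpG ⇒ qwSpGwpG ⇒ qwpSppGwpG ⇒ qwpqMppGwpG ⇒ qwpqpppGwpG ⇒ qwpqpppqqpwpG ⇒ qwpqpppqqpwpqqp

S ⇒ SpG   [S → S p G]
SpG ⇒ qMpG   [S → q M]
qMpG ⇒ qwSwpG   [M → w S w]
qwSwpG ⇒ qwSpGwpG   [S → S p G]
qwSpGwpG ⇒ qwpSppGwpG   [S → p S p]
qwpSppGwpG ⇒ qwpqMppGwpG   [S → q M]
qwpqMppGwpG ⇒ qwpqpppGwpG   [M → p]
qwpqpppGwpG ⇒ qwpqpppqqpwpG   [G → q q p]
qwpqpppqqpwpG ⇒ qwpqpppqqpwpqqp   [G → q q p]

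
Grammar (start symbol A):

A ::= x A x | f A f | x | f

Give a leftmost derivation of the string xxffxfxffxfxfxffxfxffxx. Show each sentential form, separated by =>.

A => xAx => xxAxx => xxfAfxx => xxffAffxx => xxffxAxffxx => xxffxfAfxffxx => xxffxfxAxfxffxx => xxffxfxfAfxfxffxx => xxffxfxffAffxfxffxx => xxffxfxffxAxffxfxffxx => xxffxfxffxfAfxffxfxffxx => xxffxfxffxfxfxffxfxffxx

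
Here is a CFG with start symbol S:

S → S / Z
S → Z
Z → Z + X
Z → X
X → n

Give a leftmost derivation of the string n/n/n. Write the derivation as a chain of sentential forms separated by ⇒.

S ⇒ S/Z ⇒ S/Z/Z ⇒ Z/Z/Z ⇒ X/Z/Z ⇒ n/Z/Z ⇒ n/X/Z ⇒ n/n/Z ⇒ n/n/X ⇒ n/n/n

S ⇒ S/Z   [S → S / Z]
S/Z ⇒ S/Z/Z   [S → S / Z]
S/Z/Z ⇒ Z/Z/Z   [S → Z]
Z/Z/Z ⇒ X/Z/Z   [Z → X]
X/Z/Z ⇒ n/Z/Z   [X → n]
n/Z/Z ⇒ n/X/Z   [Z → X]
n/X/Z ⇒ n/n/Z   [X → n]
n/n/Z ⇒ n/n/X   [Z → X]
n/n/X ⇒ n/n/n   [X → n]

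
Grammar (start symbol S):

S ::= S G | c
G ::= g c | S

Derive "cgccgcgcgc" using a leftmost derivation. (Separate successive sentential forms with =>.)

S => SG   [S ::= S G]
SG => SGG   [S ::= S G]
SGG => SGGG   [S ::= S G]
SGGG => SGGGG   [S ::= S G]
SGGGG => cGGGG   [S ::= c]
cGGGG => cgcGGG   [G ::= g c]
cgcGGG => cgcSGG   [G ::= S]
cgcSGG => cgcSGGG   [S ::= S G]
cgcSGGG => cgccGGG   [S ::= c]
cgccGGG => cgccgcGG   [G ::= g c]
cgccgcGG => cgccgcgcG   [G ::= g c]
cgccgcgcG => cgccgcgcgc   [G ::= g c]

S => SG => SGG => SGGG => SGGGG => cGGGG => cgcGGG => cgcSGG => cgcSGGG => cgccGGG => cgccgcGG => cgccgcgcG => cgccgcgcgc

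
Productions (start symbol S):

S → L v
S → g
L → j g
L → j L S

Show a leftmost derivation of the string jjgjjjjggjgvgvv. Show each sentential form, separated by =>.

S => Lv   [S → L v]
Lv => jLSv   [L → j L S]
jLSv => jjgSv   [L → j g]
jjgSv => jjgLvv   [S → L v]
jjgLvv => jjgjLSvv   [L → j L S]
jjgjLSvv => jjgjjLSSvv   [L → j L S]
jjgjjLSSvv => jjgjjjLSSSvv   [L → j L S]
jjgjjjLSSSvv => jjgjjjjgSSSvv   [L → j g]
jjgjjjjgSSSvv => jjgjjjjggSSvv   [S → g]
jjgjjjjggSSvv => jjgjjjjggLvSvv   [S → L v]
jjgjjjjggLvSvv => jjgjjjjggjgvSvv   [L → j g]
jjgjjjjggjgvSvv => jjgjjjjggjgvgvv   [S → g]

S => Lv => jLSv => jjgSv => jjgLvv => jjgjLSvv => jjgjjLSSvv => jjgjjjLSSSvv => jjgjjjjgSSSvv => jjgjjjjggSSvv => jjgjjjjggLvSvv => jjgjjjjggjgvSvv => jjgjjjjggjgvgvv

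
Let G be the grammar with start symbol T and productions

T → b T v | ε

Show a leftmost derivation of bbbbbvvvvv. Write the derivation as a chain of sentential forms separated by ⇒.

T ⇒ bTv ⇒ bbTvv ⇒ bbbTvvv ⇒ bbbbTvvvv ⇒ bbbbbTvvvvv ⇒ bbbbbvvvvv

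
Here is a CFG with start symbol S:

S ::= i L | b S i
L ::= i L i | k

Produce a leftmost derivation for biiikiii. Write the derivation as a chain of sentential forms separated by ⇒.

S ⇒ bSi   [S ::= b S i]
bSi ⇒ biLi   [S ::= i L]
biLi ⇒ biiLii   [L ::= i L i]
biiLii ⇒ biiiLiii   [L ::= i L i]
biiiLiii ⇒ biiikiii   [L ::= k]

S ⇒ bSi ⇒ biLi ⇒ biiLii ⇒ biiiLiii ⇒ biiikiii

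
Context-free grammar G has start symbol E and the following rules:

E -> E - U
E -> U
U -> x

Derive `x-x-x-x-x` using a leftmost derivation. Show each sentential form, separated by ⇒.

E ⇒ E-U ⇒ E-U-U ⇒ E-U-U-U ⇒ E-U-U-U-U ⇒ U-U-U-U-U ⇒ x-U-U-U-U ⇒ x-x-U-U-U ⇒ x-x-x-U-U ⇒ x-x-x-x-U ⇒ x-x-x-x-x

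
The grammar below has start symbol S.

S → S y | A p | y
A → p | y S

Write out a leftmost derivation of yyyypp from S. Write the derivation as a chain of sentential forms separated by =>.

S => Ap => ySp => yApp => yySpp => yySypp => yyyypp

S => Ap   [S → A p]
Ap => ySp   [A → y S]
ySp => yApp   [S → A p]
yApp => yySpp   [A → y S]
yySpp => yySypp   [S → S y]
yySypp => yyyypp   [S → y]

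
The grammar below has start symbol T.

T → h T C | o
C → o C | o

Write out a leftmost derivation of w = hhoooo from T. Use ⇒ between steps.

T ⇒ hTC ⇒ hhTCC ⇒ hhoCC ⇒ hhooCC ⇒ hhoooC ⇒ hhoooo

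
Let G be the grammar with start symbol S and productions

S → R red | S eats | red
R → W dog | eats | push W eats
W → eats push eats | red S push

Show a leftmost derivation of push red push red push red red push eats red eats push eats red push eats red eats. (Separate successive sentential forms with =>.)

S => S eats   [S → S eats]
S eats => R red eats   [S → R red]
R red eats => push W eats red eats   [R → push W eats]
push W eats red eats => push red S push eats red eats   [W → red S push]
push red S push eats red eats => push red R red push eats red eats   [S → R red]
push red R red push eats red eats => push red push W eats red push eats red eats   [R → push W eats]
push red push W eats red push eats red eats => push red push red S push eats red push eats red eats   [W → red S push]
push red push red S push eats red push eats red eats => push red push red S eats push eats red push eats red eats   [S → S eats]
push red push red S eats push eats red push eats red eats => push red push red R red eats push eats red push eats red eats   [S → R red]
push red push red R red eats push eats red push eats red eats => push red push red push W eats red eats push eats red push eats red eats   [R → push W eats]
push red push red push W eats red eats push eats red push eats red eats => push red push red push red S push eats red eats push eats red push eats red eats   [W → red S push]
push red push red push red S push eats red eats push eats red push eats red eats => push red push red push red red push eats red eats push eats red push eats red eats   [S → red]

S => S eats => R red eats => push W eats red eats => push red S push eats red eats => push red R red push eats red eats => push red push W eats red push eats red eats => push red push red S push eats red push eats red eats => push red push red S eats push eats red push eats red eats => push red push red R red eats push eats red push eats red eats => push red push red push W eats red eats push eats red push eats red eats => push red push red push red S push eats red eats push eats red push eats red eats => push red push red push red red push eats red eats push eats red push eats red eats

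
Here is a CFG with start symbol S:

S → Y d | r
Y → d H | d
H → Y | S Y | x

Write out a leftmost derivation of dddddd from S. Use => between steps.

S => Yd => dHd => dYd => ddHd => ddYd => dddHd => dddYd => ddddHd => ddddYd => dddddd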